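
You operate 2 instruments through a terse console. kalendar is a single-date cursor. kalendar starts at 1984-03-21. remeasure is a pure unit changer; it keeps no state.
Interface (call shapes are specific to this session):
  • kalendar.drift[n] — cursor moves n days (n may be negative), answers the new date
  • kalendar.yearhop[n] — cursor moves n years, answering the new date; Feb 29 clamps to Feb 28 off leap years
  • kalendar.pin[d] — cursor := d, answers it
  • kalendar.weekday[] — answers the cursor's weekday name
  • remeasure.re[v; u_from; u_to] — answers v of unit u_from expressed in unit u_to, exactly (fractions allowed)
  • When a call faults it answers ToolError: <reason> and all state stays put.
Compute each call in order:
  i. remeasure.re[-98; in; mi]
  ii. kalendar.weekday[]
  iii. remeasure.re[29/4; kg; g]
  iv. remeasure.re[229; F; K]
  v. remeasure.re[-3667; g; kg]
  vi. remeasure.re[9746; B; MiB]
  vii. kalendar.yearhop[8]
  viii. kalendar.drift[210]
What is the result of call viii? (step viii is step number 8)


Answer: 1992-10-17

Derivation:
·→ remeasure.re(v=-98, u_from=in, u_to=mi)
·← -49/31680
·→ kalendar.weekday()
·← Wednesday
·→ remeasure.re(v=29/4, u_from=kg, u_to=g)
·← 7250
·→ remeasure.re(v=229, u_from=F, u_to=K)
·← 68867/180
·→ remeasure.re(v=-3667, u_from=g, u_to=kg)
·← -3667/1000
·→ remeasure.re(v=9746, u_from=B, u_to=MiB)
·← 4873/524288
·→ kalendar.yearhop(n=8)
·← 1992-03-21
·→ kalendar.drift(n=210)
·← 1992-10-17


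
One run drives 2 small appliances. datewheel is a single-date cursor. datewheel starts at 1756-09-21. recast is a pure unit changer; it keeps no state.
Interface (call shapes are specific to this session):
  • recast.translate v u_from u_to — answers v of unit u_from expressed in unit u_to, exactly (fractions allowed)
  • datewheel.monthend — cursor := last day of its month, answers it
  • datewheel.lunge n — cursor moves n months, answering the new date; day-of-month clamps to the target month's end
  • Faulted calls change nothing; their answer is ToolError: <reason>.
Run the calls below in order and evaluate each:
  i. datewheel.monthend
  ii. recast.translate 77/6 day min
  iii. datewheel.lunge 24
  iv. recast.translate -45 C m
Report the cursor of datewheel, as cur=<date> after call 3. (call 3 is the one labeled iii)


% datewheel.monthend
= 1756-09-30
% recast.translate 77/6 day min
= 18480
% datewheel.lunge 24
= 1758-09-30
% recast.translate -45 C m
= ToolError: incompatible units

Answer: cur=1758-09-30


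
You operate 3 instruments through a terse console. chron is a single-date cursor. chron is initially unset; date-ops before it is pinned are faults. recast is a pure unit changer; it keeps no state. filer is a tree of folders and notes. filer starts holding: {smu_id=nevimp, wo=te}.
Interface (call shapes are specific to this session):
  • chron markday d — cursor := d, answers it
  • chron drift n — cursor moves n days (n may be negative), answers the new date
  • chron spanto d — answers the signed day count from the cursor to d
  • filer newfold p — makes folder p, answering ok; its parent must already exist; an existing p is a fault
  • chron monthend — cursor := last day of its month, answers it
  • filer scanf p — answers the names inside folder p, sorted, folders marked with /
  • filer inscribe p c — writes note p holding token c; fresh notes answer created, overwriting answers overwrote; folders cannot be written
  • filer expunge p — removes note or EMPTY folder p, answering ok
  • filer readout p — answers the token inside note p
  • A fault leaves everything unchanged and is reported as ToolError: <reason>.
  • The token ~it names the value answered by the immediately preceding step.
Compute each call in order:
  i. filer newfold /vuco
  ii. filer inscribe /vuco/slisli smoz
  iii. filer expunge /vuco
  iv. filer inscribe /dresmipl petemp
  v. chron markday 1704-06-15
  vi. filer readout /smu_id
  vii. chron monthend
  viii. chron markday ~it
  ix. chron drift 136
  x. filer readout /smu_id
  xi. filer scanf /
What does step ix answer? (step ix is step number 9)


-- filer newfold(p='/vuco') == ok
-- filer inscribe(p='/vuco/slisli', c='smoz') == created
-- filer expunge(p='/vuco') == ToolError: not empty
-- filer inscribe(p='/dresmipl', c='petemp') == created
-- chron markday(d='1704-06-15') == 1704-06-15
-- filer readout(p='/smu_id') == nevimp
-- chron monthend() == 1704-06-30
-- chron markday(d='~it') == 1704-06-30
-- chron drift(n='136') == 1704-11-13
-- filer readout(p='/smu_id') == nevimp
-- filer scanf(p='/') == [dresmipl, smu_id, vuco/, wo]

Answer: 1704-11-13


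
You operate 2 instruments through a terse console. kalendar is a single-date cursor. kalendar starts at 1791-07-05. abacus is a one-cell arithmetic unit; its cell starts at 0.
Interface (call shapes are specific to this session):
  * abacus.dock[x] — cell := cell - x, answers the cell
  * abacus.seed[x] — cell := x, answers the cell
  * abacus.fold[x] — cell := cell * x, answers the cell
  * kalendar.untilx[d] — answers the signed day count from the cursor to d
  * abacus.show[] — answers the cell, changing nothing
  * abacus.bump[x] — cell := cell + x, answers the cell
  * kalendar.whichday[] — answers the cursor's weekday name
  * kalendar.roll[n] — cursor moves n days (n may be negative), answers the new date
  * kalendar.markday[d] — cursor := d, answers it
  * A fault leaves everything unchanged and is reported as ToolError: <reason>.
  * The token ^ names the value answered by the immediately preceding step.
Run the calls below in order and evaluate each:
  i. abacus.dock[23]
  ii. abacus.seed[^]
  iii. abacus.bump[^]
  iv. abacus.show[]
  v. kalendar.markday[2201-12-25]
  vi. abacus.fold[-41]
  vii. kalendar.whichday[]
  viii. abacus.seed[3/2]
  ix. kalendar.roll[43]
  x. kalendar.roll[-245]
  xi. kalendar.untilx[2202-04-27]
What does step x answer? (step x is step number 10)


Answer: 2201-06-06

Derivation:
>>> abacus.dock x=23
  -23
>>> abacus.seed x=^
  -23
>>> abacus.bump x=^
  -46
>>> abacus.show
  -46
>>> kalendar.markday d=2201-12-25
  2201-12-25
>>> abacus.fold x=-41
  1886
>>> kalendar.whichday
  Friday
>>> abacus.seed x=3/2
  3/2
>>> kalendar.roll n=43
  2202-02-06
>>> kalendar.roll n=-245
  2201-06-06
>>> kalendar.untilx d=2202-04-27
  325


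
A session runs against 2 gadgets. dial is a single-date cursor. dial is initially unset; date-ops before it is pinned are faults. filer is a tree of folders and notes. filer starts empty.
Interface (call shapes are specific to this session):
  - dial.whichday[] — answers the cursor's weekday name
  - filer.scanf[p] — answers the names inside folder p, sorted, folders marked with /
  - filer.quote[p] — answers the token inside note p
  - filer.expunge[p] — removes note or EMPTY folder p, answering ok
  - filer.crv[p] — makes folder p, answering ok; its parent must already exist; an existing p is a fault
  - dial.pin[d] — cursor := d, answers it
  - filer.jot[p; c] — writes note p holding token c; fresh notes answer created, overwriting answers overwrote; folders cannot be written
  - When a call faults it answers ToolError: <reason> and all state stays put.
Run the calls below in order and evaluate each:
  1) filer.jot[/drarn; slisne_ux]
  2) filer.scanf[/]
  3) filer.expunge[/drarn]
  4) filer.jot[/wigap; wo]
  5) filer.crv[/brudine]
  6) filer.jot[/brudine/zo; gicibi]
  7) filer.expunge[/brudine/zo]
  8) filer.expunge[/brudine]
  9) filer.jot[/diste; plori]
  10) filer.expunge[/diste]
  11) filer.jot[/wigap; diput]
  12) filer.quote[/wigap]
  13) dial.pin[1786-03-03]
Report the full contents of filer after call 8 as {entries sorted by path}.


Answer: {wigap=wo}

Derivation:
>> filer.jot(p→/drarn, c→slisne_ux)
<< created
>> filer.scanf(p→/)
<< [drarn]
>> filer.expunge(p→/drarn)
<< ok
>> filer.jot(p→/wigap, c→wo)
<< created
>> filer.crv(p→/brudine)
<< ok
>> filer.jot(p→/brudine/zo, c→gicibi)
<< created
>> filer.expunge(p→/brudine/zo)
<< ok
>> filer.expunge(p→/brudine)
<< ok
>> filer.jot(p→/diste, c→plori)
<< created
>> filer.expunge(p→/diste)
<< ok
>> filer.jot(p→/wigap, c→diput)
<< overwrote
>> filer.quote(p→/wigap)
<< diput
>> dial.pin(d→1786-03-03)
<< 1786-03-03


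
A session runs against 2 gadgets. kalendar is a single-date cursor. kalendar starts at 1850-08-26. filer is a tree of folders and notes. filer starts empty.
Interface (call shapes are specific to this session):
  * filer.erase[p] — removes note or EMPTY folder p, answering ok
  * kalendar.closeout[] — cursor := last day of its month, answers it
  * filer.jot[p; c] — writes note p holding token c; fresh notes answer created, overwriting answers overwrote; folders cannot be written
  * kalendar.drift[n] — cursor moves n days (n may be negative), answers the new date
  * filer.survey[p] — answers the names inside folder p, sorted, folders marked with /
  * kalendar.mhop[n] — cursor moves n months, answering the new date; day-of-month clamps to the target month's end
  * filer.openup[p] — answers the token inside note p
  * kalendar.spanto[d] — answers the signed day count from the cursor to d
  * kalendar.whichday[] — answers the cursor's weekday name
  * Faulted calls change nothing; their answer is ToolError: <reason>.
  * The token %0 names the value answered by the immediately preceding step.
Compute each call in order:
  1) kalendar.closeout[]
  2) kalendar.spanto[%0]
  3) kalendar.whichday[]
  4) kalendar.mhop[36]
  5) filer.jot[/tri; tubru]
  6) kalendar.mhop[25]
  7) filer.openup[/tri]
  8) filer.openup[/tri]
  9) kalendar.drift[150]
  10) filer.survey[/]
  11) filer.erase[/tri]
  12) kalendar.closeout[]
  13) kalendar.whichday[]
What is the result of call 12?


Answer: 1856-02-29

Derivation:
Step: closeout[]
Result: 1850-08-31
Step: spanto[d→%0]
Result: 0
Step: whichday[]
Result: Saturday
Step: mhop[n→36]
Result: 1853-08-31
Step: jot[p→/tri; c→tubru]
Result: created
Step: mhop[n→25]
Result: 1855-09-30
Step: openup[p→/tri]
Result: tubru
Step: openup[p→/tri]
Result: tubru
Step: drift[n→150]
Result: 1856-02-27
Step: survey[p→/]
Result: [tri]
Step: erase[p→/tri]
Result: ok
Step: closeout[]
Result: 1856-02-29
Step: whichday[]
Result: Friday


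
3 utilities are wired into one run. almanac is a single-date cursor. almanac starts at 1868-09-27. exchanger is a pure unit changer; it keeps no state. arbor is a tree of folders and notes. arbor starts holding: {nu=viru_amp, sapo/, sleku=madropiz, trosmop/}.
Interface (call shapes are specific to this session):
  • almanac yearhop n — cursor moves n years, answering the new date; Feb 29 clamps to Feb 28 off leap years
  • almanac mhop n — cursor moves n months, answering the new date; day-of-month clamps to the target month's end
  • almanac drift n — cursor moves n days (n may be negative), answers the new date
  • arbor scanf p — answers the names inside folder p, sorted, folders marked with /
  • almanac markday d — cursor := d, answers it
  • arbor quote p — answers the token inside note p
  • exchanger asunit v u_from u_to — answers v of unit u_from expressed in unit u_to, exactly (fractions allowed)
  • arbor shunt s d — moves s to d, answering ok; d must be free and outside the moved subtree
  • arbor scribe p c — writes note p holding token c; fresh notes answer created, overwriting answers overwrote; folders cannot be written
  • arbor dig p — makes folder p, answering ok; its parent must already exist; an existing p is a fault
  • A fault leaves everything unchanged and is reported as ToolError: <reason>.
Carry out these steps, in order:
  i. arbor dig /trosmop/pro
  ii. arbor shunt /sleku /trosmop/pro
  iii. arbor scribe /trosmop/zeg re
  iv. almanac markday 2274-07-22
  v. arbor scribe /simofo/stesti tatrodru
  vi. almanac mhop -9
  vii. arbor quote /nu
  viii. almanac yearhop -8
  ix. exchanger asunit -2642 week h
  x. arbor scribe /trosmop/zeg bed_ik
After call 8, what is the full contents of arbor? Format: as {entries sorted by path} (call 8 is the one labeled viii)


Answer: {nu=viru_amp, sapo/, sleku=madropiz, trosmop/, trosmop/pro/, trosmop/zeg=re}

Derivation:
→ arbor dig(p='/trosmop/pro')
← ok
→ arbor shunt(s='/sleku', d='/trosmop/pro')
← ToolError: exists
→ arbor scribe(p='/trosmop/zeg', c='re')
← created
→ almanac markday(d='2274-07-22')
← 2274-07-22
→ arbor scribe(p='/simofo/stesti', c='tatrodru')
← ToolError: no parent
→ almanac mhop(n='-9')
← 2273-10-22
→ arbor quote(p='/nu')
← viru_amp
→ almanac yearhop(n='-8')
← 2265-10-22
→ exchanger asunit(v='-2642', u_from='week', u_to='h')
← -443856
→ arbor scribe(p='/trosmop/zeg', c='bed_ik')
← overwrote


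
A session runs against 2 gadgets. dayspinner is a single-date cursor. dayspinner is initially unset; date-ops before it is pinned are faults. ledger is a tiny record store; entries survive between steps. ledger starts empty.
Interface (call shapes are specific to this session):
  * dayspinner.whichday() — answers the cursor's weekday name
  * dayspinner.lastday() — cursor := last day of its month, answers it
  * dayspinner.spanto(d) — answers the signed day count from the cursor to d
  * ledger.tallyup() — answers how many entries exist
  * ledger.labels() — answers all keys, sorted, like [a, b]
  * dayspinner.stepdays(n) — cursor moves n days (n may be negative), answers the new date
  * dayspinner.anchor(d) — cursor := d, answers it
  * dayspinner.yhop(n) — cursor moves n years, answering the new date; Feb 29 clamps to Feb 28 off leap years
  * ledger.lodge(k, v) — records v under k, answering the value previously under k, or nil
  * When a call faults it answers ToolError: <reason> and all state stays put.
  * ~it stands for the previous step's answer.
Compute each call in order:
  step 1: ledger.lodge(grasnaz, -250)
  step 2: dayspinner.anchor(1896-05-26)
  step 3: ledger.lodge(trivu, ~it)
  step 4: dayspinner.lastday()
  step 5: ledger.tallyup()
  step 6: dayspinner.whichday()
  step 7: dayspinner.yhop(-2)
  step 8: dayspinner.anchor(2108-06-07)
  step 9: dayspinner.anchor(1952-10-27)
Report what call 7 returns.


Answer: 1894-05-31

Derivation:
// 1. lodge(grasnaz, -250) : nil
// 2. anchor(1896-05-26) : 1896-05-26
// 3. lodge(trivu, ~it) : nil
// 4. lastday() : 1896-05-31
// 5. tallyup() : 2
// 6. whichday() : Sunday
// 7. yhop(-2) : 1894-05-31
// 8. anchor(2108-06-07) : 2108-06-07
// 9. anchor(1952-10-27) : 1952-10-27


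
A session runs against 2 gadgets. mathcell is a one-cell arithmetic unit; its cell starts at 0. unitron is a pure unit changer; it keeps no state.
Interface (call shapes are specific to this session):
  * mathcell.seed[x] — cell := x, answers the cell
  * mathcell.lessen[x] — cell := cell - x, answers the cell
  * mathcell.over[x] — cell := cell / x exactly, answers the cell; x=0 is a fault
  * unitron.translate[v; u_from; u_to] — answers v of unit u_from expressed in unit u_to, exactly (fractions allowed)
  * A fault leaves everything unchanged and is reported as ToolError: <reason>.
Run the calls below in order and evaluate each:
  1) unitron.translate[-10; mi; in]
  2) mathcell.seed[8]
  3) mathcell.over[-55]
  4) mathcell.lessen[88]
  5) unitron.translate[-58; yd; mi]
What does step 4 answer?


Answer: -4848/55

Derivation:
% unitron.translate(v=-10, u_from=mi, u_to=in) == -633600
% mathcell.seed(x=8) == 8
% mathcell.over(x=-55) == -8/55
% mathcell.lessen(x=88) == -4848/55
% unitron.translate(v=-58, u_from=yd, u_to=mi) == -29/880


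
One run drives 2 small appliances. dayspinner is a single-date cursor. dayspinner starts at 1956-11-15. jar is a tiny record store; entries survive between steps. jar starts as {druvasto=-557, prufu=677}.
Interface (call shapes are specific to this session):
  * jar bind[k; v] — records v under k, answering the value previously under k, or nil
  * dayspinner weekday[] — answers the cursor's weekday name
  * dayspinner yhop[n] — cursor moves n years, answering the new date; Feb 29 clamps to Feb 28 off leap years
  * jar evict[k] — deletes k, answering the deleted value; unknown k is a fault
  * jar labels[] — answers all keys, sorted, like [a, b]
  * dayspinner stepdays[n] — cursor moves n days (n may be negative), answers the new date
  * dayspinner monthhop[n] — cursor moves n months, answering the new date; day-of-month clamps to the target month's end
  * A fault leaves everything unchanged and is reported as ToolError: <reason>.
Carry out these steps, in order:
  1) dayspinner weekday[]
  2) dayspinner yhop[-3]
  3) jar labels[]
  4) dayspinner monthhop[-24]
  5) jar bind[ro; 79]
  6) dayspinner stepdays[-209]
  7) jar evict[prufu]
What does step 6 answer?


I use dayspinner weekday, — result: Thursday.
Invoking dayspinner yhop using -3, → 1953-11-15.
Invoking jar labels, — result: [druvasto, prufu].
Using dayspinner monthhop using -24, — result: 1951-11-15.
Next I call jar bind using ro, 79, → nil.
Calling dayspinner stepdays using -209: 1951-04-20.
I use jar evict using prufu, → 677.

Answer: 1951-04-20


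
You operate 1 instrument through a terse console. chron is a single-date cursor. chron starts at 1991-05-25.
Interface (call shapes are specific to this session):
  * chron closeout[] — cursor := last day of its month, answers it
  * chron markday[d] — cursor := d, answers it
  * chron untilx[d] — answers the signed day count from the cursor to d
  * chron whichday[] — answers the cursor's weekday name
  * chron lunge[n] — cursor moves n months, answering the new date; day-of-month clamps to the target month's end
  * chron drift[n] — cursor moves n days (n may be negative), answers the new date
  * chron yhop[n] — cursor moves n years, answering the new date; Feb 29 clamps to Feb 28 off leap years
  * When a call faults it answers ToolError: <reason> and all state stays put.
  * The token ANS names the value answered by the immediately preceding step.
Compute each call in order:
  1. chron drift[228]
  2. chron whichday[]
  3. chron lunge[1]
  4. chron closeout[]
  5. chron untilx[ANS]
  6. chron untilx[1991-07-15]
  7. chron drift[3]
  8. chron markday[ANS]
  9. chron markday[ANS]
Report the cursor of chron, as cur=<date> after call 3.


[in] chron drift n='228'
:: 1992-01-08
[in] chron whichday
:: Wednesday
[in] chron lunge n='1'
:: 1992-02-08
[in] chron closeout
:: 1992-02-29
[in] chron untilx d='ANS'
:: 0
[in] chron untilx d='1991-07-15'
:: -229
[in] chron drift n='3'
:: 1992-03-03
[in] chron markday d='ANS'
:: 1992-03-03
[in] chron markday d='ANS'
:: 1992-03-03

Answer: cur=1992-02-08


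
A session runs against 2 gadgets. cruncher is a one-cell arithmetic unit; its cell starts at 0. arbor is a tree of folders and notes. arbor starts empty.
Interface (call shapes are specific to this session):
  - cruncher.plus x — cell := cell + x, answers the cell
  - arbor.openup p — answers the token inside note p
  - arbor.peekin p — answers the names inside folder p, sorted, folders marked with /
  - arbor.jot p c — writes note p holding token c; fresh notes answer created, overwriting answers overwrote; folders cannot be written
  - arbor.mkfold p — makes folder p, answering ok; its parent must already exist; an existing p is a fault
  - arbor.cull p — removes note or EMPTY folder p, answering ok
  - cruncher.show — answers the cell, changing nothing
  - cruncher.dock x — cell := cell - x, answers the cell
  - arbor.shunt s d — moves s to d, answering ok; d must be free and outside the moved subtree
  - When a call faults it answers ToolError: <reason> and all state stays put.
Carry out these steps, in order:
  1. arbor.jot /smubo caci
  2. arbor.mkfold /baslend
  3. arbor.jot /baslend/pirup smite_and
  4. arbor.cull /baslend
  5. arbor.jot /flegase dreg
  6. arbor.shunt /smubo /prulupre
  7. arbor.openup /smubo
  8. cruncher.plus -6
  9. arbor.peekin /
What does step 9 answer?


Act: jot[p=/smubo; c=caci]
Obs: created
Act: mkfold[p=/baslend]
Obs: ok
Act: jot[p=/baslend/pirup; c=smite_and]
Obs: created
Act: cull[p=/baslend]
Obs: ToolError: not empty
Act: jot[p=/flegase; c=dreg]
Obs: created
Act: shunt[s=/smubo; d=/prulupre]
Obs: ok
Act: openup[p=/smubo]
Obs: ToolError: not found
Act: plus[x=-6]
Obs: -6
Act: peekin[p=/]
Obs: [baslend/, flegase, prulupre]

Answer: [baslend/, flegase, prulupre]


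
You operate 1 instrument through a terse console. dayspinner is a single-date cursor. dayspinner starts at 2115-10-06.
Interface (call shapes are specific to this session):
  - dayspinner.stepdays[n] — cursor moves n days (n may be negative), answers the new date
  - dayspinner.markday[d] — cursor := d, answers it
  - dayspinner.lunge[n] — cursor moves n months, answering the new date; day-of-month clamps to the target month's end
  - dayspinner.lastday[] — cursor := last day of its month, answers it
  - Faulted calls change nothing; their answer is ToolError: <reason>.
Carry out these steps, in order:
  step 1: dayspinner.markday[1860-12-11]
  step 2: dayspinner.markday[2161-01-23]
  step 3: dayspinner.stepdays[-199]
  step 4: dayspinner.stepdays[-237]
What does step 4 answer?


Answer: 2159-11-14

Derivation:
Now I run dayspinner.markday(d='1860-12-11'), giving 1860-12-11.
I try dayspinner.markday(d='2161-01-23'), — result: 2161-01-23.
Now I run dayspinner.stepdays(n='-199'), → 2160-07-08.
I use dayspinner.stepdays(n='-237'), and get 2159-11-14.


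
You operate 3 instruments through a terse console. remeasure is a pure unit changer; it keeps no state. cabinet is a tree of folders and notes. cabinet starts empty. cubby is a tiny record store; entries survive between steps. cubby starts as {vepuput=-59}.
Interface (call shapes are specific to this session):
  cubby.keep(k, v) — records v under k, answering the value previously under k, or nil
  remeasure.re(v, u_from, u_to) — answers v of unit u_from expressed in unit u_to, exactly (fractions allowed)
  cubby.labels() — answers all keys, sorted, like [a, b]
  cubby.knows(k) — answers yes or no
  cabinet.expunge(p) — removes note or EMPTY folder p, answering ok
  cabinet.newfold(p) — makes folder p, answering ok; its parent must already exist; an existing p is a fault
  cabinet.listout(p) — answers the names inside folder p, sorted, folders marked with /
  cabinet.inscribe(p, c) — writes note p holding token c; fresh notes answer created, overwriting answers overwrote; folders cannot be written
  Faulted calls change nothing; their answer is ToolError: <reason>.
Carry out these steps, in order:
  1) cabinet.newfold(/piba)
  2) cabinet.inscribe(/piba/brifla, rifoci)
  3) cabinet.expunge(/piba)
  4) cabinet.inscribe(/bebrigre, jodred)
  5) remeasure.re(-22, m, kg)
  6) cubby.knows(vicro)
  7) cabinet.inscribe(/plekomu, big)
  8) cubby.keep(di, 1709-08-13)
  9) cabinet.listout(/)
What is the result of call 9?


Using newfold on p→/piba, and observe ok.
Invoking inscribe on p→/piba/brifla, c→rifoci, which returns created.
I try expunge on p→/piba, and see ToolError: not empty.
Calling inscribe on p→/bebrigre, c→jodred, — result: created.
Next I call re on v→-22, u_from→m, u_to→kg, yielding ToolError: incompatible units.
Next I call knows on k→vicro, → no.
Next I call inscribe on p→/plekomu, c→big, and see created.
Now I run keep on k→di, v→1709-08-13, giving nil.
Next I call listout on p→/, — result: [bebrigre, piba/, plekomu].

Answer: [bebrigre, piba/, plekomu]


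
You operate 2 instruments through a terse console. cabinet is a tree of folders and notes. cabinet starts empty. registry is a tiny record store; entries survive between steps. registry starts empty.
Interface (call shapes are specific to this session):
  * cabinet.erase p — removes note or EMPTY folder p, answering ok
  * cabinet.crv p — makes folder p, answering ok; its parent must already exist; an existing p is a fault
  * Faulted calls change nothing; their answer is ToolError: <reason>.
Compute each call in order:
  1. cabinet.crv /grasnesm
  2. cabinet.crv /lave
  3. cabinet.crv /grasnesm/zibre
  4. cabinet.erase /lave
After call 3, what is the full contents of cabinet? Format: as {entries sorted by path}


Answer: {grasnesm/, grasnesm/zibre/, lave/}

Derivation:
;; 1. cabinet.crv(p='/grasnesm') : ok
;; 2. cabinet.crv(p='/lave') : ok
;; 3. cabinet.crv(p='/grasnesm/zibre') : ok
;; 4. cabinet.erase(p='/lave') : ok


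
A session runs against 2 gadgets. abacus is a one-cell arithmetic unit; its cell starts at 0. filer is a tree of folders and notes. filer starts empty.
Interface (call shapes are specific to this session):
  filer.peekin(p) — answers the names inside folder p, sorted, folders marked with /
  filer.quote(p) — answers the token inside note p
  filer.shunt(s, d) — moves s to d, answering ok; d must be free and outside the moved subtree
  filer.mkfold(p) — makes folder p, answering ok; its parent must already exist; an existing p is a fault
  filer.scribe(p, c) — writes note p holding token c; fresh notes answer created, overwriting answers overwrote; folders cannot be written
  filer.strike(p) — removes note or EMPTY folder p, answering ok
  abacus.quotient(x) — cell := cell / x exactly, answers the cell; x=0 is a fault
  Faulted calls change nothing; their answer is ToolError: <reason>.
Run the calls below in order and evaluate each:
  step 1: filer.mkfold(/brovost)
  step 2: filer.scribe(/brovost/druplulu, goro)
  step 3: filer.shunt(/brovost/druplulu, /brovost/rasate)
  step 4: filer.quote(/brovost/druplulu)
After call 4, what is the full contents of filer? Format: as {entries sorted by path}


Answer: {brovost/, brovost/rasate=goro}

Derivation:
;; 1. filer.mkfold(/brovost) : ok
;; 2. filer.scribe(/brovost/druplulu, goro) : created
;; 3. filer.shunt(/brovost/druplulu, /brovost/rasate) : ok
;; 4. filer.quote(/brovost/druplulu) : ToolError: not found


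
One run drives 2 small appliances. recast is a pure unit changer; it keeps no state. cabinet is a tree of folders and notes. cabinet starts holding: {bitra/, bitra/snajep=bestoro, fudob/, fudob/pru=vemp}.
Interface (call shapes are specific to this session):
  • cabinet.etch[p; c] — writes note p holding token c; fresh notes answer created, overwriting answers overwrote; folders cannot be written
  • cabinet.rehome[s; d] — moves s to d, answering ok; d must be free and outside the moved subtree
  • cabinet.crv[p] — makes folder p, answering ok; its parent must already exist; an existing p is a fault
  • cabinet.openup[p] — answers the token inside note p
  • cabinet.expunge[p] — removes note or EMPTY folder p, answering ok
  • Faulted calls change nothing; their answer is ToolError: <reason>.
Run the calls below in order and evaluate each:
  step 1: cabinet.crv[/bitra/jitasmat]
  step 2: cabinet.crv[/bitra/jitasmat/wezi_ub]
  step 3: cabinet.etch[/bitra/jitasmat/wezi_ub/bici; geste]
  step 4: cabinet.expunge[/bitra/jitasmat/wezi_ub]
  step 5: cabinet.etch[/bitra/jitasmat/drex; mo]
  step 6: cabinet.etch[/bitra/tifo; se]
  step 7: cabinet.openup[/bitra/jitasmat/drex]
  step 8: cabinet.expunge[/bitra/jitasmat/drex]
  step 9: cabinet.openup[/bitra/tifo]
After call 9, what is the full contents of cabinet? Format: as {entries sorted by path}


Do: cabinet.crv[p=/bitra/jitasmat]
See: ok
Do: cabinet.crv[p=/bitra/jitasmat/wezi_ub]
See: ok
Do: cabinet.etch[p=/bitra/jitasmat/wezi_ub/bici; c=geste]
See: created
Do: cabinet.expunge[p=/bitra/jitasmat/wezi_ub]
See: ToolError: not empty
Do: cabinet.etch[p=/bitra/jitasmat/drex; c=mo]
See: created
Do: cabinet.etch[p=/bitra/tifo; c=se]
See: created
Do: cabinet.openup[p=/bitra/jitasmat/drex]
See: mo
Do: cabinet.expunge[p=/bitra/jitasmat/drex]
See: ok
Do: cabinet.openup[p=/bitra/tifo]
See: se

Answer: {bitra/, bitra/jitasmat/, bitra/jitasmat/wezi_ub/, bitra/jitasmat/wezi_ub/bici=geste, bitra/snajep=bestoro, bitra/tifo=se, fudob/, fudob/pru=vemp}


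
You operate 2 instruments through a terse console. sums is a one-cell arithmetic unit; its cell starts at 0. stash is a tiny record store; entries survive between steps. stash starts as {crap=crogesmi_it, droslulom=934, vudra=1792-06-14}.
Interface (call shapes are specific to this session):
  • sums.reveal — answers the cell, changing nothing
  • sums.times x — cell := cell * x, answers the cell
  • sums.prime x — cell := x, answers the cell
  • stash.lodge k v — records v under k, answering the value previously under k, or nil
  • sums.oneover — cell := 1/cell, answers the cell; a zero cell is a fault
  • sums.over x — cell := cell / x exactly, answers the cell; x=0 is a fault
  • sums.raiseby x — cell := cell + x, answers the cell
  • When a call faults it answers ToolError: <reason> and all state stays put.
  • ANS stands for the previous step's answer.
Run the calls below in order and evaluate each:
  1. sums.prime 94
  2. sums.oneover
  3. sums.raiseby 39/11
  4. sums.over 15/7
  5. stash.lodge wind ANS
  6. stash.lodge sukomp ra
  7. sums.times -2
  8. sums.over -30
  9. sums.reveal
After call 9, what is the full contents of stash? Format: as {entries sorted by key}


Answer: {crap=crogesmi_it, droslulom=934, sukomp=ra, vudra=1792-06-14, wind=25739/15510}

Derivation:
==> prime(94)
<== 94
==> oneover()
<== 1/94
==> raiseby(39/11)
<== 3677/1034
==> over(15/7)
<== 25739/15510
==> lodge(wind, ANS)
<== nil
==> lodge(sukomp, ra)
<== nil
==> times(-2)
<== -25739/7755
==> over(-30)
<== 25739/232650
==> reveal()
<== 25739/232650


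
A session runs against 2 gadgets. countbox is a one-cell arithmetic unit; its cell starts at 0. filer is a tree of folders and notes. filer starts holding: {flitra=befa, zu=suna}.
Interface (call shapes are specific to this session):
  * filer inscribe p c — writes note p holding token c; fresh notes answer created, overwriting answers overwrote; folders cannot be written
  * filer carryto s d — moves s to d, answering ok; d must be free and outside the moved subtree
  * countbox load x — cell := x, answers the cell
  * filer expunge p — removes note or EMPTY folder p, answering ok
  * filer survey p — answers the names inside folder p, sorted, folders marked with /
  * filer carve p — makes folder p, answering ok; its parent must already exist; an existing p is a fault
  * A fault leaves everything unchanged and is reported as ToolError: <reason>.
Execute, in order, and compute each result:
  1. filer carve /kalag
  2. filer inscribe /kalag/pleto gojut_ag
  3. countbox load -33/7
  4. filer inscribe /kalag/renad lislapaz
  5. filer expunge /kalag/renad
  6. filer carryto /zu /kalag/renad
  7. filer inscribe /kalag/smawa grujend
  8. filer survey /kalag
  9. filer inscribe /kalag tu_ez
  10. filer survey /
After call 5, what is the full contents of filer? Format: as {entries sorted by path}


Act: filer carve[p: /kalag]
Obs: ok
Act: filer inscribe[p: /kalag/pleto; c: gojut_ag]
Obs: created
Act: countbox load[x: -33/7]
Obs: -33/7
Act: filer inscribe[p: /kalag/renad; c: lislapaz]
Obs: created
Act: filer expunge[p: /kalag/renad]
Obs: ok
Act: filer carryto[s: /zu; d: /kalag/renad]
Obs: ok
Act: filer inscribe[p: /kalag/smawa; c: grujend]
Obs: created
Act: filer survey[p: /kalag]
Obs: [pleto, renad, smawa]
Act: filer inscribe[p: /kalag; c: tu_ez]
Obs: ToolError: is a directory
Act: filer survey[p: /]
Obs: [flitra, kalag/]

Answer: {flitra=befa, kalag/, kalag/pleto=gojut_ag, zu=suna}


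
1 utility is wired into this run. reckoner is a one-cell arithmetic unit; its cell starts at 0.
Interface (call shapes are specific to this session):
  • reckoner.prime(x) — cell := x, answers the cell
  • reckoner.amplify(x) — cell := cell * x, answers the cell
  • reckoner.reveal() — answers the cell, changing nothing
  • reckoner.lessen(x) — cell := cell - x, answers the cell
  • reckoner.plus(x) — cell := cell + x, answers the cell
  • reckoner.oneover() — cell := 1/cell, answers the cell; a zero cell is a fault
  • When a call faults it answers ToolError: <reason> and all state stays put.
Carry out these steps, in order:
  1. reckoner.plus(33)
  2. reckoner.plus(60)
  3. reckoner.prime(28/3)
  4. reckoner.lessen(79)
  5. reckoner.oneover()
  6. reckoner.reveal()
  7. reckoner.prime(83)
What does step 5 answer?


Answer: -3/209

Derivation:
Do: reckoner.plus[x→33]
See: 33
Do: reckoner.plus[x→60]
See: 93
Do: reckoner.prime[x→28/3]
See: 28/3
Do: reckoner.lessen[x→79]
See: -209/3
Do: reckoner.oneover[]
See: -3/209
Do: reckoner.reveal[]
See: -3/209
Do: reckoner.prime[x→83]
See: 83


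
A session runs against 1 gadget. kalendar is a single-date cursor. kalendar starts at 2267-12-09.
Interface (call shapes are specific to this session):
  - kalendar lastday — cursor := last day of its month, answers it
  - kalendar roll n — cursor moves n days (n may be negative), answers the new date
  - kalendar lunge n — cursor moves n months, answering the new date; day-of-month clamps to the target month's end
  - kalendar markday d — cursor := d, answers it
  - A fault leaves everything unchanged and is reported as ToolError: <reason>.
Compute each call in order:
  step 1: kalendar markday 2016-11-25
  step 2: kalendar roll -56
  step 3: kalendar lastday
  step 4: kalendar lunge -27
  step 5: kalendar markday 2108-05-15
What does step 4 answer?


Calling kalendar markday using d=2016-11-25, → 2016-11-25.
Calling kalendar roll using n=-56: 2016-09-30.
Next I call kalendar lastday(), yielding 2016-09-30.
I invoke kalendar lunge using n=-27, → 2014-06-30.
I run kalendar markday using d=2108-05-15, and observe 2108-05-15.

Answer: 2014-06-30


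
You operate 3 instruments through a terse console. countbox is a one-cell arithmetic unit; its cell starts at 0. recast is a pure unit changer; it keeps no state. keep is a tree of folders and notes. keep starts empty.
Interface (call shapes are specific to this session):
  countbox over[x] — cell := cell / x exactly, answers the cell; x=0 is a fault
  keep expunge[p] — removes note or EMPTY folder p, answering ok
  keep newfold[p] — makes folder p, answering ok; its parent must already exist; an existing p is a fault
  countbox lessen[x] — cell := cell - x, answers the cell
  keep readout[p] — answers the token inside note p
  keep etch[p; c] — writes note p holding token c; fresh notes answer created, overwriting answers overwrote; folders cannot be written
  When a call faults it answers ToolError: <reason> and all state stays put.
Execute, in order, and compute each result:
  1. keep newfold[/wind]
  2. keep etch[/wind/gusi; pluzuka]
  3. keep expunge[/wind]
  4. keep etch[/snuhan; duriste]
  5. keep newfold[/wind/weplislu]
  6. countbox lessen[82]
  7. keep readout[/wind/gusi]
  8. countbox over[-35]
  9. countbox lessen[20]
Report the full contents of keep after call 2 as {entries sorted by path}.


Step: keep newfold[p: /wind]
Result: ok
Step: keep etch[p: /wind/gusi; c: pluzuka]
Result: created
Step: keep expunge[p: /wind]
Result: ToolError: not empty
Step: keep etch[p: /snuhan; c: duriste]
Result: created
Step: keep newfold[p: /wind/weplislu]
Result: ok
Step: countbox lessen[x: 82]
Result: -82
Step: keep readout[p: /wind/gusi]
Result: pluzuka
Step: countbox over[x: -35]
Result: 82/35
Step: countbox lessen[x: 20]
Result: -618/35

Answer: {wind/, wind/gusi=pluzuka}


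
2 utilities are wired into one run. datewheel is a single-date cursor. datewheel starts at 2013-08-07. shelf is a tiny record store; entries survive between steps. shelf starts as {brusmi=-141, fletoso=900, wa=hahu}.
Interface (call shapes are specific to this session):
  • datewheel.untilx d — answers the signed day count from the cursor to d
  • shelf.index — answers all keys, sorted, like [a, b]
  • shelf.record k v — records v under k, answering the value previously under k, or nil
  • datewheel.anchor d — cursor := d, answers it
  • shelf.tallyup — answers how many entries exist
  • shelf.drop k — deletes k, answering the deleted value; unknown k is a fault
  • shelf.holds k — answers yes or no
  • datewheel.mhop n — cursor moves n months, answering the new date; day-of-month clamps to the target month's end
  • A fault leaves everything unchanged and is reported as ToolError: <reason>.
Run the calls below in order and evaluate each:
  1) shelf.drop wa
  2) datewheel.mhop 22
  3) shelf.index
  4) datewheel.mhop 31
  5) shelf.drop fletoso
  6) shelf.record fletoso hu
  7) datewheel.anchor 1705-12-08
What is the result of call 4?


CALL drop[wa]
RET  hahu
CALL mhop[22]
RET  2015-06-07
CALL index[]
RET  [brusmi, fletoso]
CALL mhop[31]
RET  2018-01-07
CALL drop[fletoso]
RET  900
CALL record[fletoso; hu]
RET  nil
CALL anchor[1705-12-08]
RET  1705-12-08

Answer: 2018-01-07


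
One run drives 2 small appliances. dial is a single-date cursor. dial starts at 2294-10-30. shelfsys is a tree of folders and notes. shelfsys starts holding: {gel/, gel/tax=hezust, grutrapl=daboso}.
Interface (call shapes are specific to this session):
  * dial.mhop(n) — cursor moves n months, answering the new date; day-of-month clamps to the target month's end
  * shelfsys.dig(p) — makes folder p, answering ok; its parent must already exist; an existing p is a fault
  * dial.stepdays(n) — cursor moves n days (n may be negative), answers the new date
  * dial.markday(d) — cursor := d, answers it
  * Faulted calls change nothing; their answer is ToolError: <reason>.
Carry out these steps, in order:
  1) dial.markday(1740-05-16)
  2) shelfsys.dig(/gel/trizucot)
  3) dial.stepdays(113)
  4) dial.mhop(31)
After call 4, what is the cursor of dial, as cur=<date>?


Answer: cur=1743-04-06

Derivation:
·→ dial.markday(d='1740-05-16')
·← 1740-05-16
·→ shelfsys.dig(p='/gel/trizucot')
·← ok
·→ dial.stepdays(n='113')
·← 1740-09-06
·→ dial.mhop(n='31')
·← 1743-04-06


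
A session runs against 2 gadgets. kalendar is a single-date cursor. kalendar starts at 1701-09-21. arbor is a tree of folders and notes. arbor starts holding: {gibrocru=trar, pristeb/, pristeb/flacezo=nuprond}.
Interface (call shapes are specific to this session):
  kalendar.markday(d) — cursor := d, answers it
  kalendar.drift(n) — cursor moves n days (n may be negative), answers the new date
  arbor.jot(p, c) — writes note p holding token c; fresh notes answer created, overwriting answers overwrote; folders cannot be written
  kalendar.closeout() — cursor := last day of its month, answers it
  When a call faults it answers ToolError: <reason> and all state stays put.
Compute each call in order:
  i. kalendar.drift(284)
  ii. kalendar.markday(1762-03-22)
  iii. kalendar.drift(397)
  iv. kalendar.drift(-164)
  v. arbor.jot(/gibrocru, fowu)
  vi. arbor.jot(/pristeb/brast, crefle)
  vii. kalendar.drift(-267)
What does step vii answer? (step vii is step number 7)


Answer: 1762-02-16

Derivation:
# drift(284) == 1702-07-02
# markday(1762-03-22) == 1762-03-22
# drift(397) == 1763-04-23
# drift(-164) == 1762-11-10
# jot(/gibrocru, fowu) == overwrote
# jot(/pristeb/brast, crefle) == created
# drift(-267) == 1762-02-16


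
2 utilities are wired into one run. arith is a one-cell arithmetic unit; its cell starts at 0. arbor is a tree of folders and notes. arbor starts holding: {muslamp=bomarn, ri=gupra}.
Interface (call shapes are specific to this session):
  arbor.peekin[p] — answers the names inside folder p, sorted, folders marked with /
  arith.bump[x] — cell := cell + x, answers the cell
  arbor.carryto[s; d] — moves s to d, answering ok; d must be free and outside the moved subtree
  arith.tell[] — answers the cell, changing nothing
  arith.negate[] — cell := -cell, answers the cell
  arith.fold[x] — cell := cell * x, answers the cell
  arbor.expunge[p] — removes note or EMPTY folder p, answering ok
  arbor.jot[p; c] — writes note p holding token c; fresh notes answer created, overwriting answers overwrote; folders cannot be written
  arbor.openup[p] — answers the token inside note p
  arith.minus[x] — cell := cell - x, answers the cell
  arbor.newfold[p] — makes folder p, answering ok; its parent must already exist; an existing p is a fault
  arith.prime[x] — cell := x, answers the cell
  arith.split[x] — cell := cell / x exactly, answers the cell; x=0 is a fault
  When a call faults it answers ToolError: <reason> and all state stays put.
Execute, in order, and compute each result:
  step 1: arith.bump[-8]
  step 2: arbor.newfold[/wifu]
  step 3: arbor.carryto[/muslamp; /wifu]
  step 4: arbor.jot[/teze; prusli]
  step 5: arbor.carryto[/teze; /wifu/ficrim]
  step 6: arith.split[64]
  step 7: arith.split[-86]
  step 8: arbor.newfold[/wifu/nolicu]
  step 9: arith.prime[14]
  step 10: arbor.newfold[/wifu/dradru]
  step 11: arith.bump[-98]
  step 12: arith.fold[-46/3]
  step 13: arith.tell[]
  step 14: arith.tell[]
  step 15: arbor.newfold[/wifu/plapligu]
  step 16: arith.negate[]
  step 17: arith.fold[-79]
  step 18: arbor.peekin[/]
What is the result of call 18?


~$ arith.bump x='-8'
:: -8
~$ arbor.newfold p='/wifu'
:: ok
~$ arbor.carryto s='/muslamp' d='/wifu'
:: ToolError: exists
~$ arbor.jot p='/teze' c='prusli'
:: created
~$ arbor.carryto s='/teze' d='/wifu/ficrim'
:: ok
~$ arith.split x='64'
:: -1/8
~$ arith.split x='-86'
:: 1/688
~$ arbor.newfold p='/wifu/nolicu'
:: ok
~$ arith.prime x='14'
:: 14
~$ arbor.newfold p='/wifu/dradru'
:: ok
~$ arith.bump x='-98'
:: -84
~$ arith.fold x='-46/3'
:: 1288
~$ arith.tell
:: 1288
~$ arith.tell
:: 1288
~$ arbor.newfold p='/wifu/plapligu'
:: ok
~$ arith.negate
:: -1288
~$ arith.fold x='-79'
:: 101752
~$ arbor.peekin p='/'
:: [muslamp, ri, wifu/]

Answer: [muslamp, ri, wifu/]
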